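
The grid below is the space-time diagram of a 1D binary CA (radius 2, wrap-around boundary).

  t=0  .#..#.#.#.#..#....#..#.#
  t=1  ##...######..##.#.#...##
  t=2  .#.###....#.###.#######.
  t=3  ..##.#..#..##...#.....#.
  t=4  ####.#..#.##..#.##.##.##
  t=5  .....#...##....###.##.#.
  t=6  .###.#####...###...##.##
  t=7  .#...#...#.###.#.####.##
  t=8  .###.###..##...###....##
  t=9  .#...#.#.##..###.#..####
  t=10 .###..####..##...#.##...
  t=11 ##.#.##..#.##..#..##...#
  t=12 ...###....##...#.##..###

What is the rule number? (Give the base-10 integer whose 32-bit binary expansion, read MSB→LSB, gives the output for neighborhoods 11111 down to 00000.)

284831195

  #####|.  b31=0 t=1,i=7
  ####.|.  b30=0 t=1,i=0
  ###.#|.  b29=0 t=2,i=14
  ###..|#  b28=1 t=1,i=1
  ##.##|.  b27=0 t=2,i=15
  ##.#.|.  b26=0 t=1,i=15
  ##..#|.  b25=0 t=1,i=11
  ##...|.  b24=0 t=1,i=2
  #.###|#  b23=1 t=2,i=3
  #.##.|#  b22=1 t=4,i=10
  #.#.#|#  b21=1 t=0,i=6
  #.#..|#  b20=1 t=0,i=1
  #..##|#  b19=1 t=1,i=12
  #..#.|.  b18=0 t=0,i=3
  #...#|#  b17=1 t=1,i=3
  #....|.  b16=0 t=0,i=15
  .####|.  b15=0 t=1,i=6
  .###.|.  b14=0 t=2,i=4
  .##.#|#  b13=1 t=1,i=14
  .##..|.  b12=0 t=3,i=12
  .#.##|#  b11=1 t=2,i=2
  .#.#.|#  b10=1 t=0,i=0
  .#..#|.  b9=0 t=0,i=2
  .#...|#  b8=1 t=0,i=14
  ..###|#  b7=1 t=1,i=5
  ..##.|#  b6=1 t=1,i=13
  ..#.#|.  b5=0 t=0,i=4
  ..#..|#  b4=1 t=0,i=13
  ...##|#  b3=1 t=1,i=4
  ...#.|.  b2=0 t=0,i=17
  ....#|#  b1=1 t=0,i=16
  .....|#  b0=1 t=3,i=19
  bits 00010000111110100010110111011011 = 284831195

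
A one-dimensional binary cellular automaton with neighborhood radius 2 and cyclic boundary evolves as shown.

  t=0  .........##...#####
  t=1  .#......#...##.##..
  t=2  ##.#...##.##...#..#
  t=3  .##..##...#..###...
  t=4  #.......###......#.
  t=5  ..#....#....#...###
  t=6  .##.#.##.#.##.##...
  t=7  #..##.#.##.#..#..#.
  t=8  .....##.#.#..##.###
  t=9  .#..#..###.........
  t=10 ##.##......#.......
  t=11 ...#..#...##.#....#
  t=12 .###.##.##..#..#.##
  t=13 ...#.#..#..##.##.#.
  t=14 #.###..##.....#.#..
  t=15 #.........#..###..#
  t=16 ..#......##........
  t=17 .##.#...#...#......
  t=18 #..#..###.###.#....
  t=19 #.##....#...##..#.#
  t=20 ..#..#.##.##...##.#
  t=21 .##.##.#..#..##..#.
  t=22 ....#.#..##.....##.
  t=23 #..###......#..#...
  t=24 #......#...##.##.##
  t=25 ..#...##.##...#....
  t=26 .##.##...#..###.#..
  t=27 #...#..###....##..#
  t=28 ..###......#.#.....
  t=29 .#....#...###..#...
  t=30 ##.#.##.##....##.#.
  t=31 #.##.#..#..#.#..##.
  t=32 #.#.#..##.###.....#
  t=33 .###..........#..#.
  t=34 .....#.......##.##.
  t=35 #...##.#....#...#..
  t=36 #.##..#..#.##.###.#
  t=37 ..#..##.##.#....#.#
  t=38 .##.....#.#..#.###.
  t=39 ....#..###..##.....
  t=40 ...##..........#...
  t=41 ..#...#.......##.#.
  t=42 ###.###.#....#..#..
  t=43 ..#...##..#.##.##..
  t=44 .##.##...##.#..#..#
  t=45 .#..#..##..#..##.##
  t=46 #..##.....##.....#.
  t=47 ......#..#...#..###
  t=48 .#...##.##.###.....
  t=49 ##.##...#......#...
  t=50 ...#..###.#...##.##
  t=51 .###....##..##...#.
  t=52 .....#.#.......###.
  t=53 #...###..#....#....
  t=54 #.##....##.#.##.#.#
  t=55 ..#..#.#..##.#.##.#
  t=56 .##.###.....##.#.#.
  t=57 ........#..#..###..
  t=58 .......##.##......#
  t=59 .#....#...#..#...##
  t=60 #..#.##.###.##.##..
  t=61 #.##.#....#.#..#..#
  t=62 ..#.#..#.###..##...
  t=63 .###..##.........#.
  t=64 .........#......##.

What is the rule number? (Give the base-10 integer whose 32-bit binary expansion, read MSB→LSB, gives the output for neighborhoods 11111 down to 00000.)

  [31] ##### => #  t=0,i=16
  [30] ####. => .  t=0,i=17
  [29] ###.# => #  t=2,i=1
  [28] ###.. => .  t=0,i=18
  [27] ##.## => .  t=1,i=14
  [26] ##.#. => #  t=2,i=2
  [25] ##..# => .  t=3,i=3
  [24] ##... => .  t=0,i=0
  [23] #.### => .  t=8,i=16
  [22] #.##. => #  t=1,i=15
  [21] #.#.# => #  t=6,i=4
  [20] #.#.. => .  t=2,i=3
  [19] #..## => .  t=2,i=17
  [18] #..#. => #  t=5,i=1
  [17] #...# => #  t=0,i=12
  [16] #.... => #  t=0,i=1
  [15] .#### => #  t=0,i=15
  [14] .###. => .  t=2,i=0
  [13] .##.# => .  t=1,i=13
  [12] .##.. => .  t=0,i=10
  [11] .#.## => .  t=6,i=5
  [10] .#.#. => #  t=4,i=18
  [9] .#..# => .  t=2,i=16
  [8] .#... => .  t=1,i=2
  [7] ..### => .  t=0,i=14
  [6] ..##. => .  t=0,i=9
  [5] ..#.# => #  t=4,i=17
  [4] ..#.. => #  t=1,i=1
  [3] ...## => #  t=0,i=8
  [2] ...#. => #  t=1,i=0
  [1] ....# => .  t=0,i=7
  [0] ..... => .  t=0,i=2
  bits 10100100011001111000010000111100 = 2758247484

2758247484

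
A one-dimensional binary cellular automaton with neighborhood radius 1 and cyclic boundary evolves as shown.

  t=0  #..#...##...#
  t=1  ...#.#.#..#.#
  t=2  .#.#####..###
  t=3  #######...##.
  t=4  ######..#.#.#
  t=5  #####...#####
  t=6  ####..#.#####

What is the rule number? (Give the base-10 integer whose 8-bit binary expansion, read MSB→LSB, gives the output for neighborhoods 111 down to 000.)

173

  ###|#  b7=1 t=2,i=4
  ##.|.  b6=0 t=0,i=0
  #.#|#  b5=1 t=1,i=4
  #..|.  b4=0 t=0,i=1
  .##|#  b3=1 t=0,i=7
  .#.|#  b2=1 t=0,i=3
  ..#|.  b1=0 t=0,i=2
  ...|#  b0=1 t=0,i=5
  bits 10101101 = 173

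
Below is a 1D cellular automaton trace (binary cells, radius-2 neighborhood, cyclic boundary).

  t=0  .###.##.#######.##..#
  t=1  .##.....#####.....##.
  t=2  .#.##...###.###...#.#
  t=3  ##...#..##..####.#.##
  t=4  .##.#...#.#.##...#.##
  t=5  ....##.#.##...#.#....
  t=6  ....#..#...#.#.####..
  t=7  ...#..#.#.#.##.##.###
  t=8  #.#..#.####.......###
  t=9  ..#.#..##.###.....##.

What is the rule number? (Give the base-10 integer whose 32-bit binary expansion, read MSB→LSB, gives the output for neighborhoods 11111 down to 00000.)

  nb #####: next=#  (t=0,i=10, bit31=1)
  nb ####.: next=.  (t=0,i=13, bit30=0)
  nb ###.#: next=.  (t=0,i=3, bit29=0)
  nb ###..: next=#  (t=1,i=12, bit28=1)
  nb ##.##: next=.  (t=0,i=4, bit27=0)
  nb ##.#.: next=.  (t=3,i=16, bit26=0)
  nb ##..#: next=#  (t=0,i=18, bit25=1)
  nb ##...: next=#  (t=1,i=3, bit24=1)
  nb #.###: next=#  (t=0,i=1, bit23=1)
  nb #.##.: next=.  (t=0,i=5, bit22=0)
  nb #.#.#: next=#  (t=2,i=1, bit21=1)
  nb #.#..: next=#  (t=4,i=4, bit20=1)
  nb #..##: next=.  (t=1,i=0, bit19=0)
  nb #..#.: next=#  (t=0,i=19, bit18=1)
  nb #...#: next=.  (t=2,i=6, bit17=0)
  nb #....: next=#  (t=1,i=4, bit16=1)
  nb .####: next=#  (t=0,i=9, bit15=1)
  nb .###.: next=#  (t=0,i=2, bit14=1)
  nb .##.#: next=.  (t=0,i=6, bit13=0)
  nb .##..: next=.  (t=0,i=17, bit12=0)
  nb .#.##: next=.  (t=0,i=0, bit11=0)
  nb .#.#.: next=#  (t=2,i=0, bit10=1)
  nb .#..#: next=.  (t=3,i=6, bit9=0)
  nb .#...: next=#  (t=4,i=5, bit8=1)
  nb ..###: next=#  (t=1,i=8, bit7=1)
  nb ..##.: next=#  (t=1,i=1, bit6=1)
  nb ..#.#: next=.  (t=0,i=20, bit5=0)
  nb ..#..: next=.  (t=3,i=5, bit4=0)
  nb ...##: next=.  (t=1,i=7, bit3=0)
  nb ...#.: next=#  (t=2,i=17, bit2=1)
  nb ....#: next=.  (t=1,i=6, bit1=0)
  nb .....: next=.  (t=1,i=5, bit0=0)
  bits 10010011101101011100010111000100 = 2478163396

2478163396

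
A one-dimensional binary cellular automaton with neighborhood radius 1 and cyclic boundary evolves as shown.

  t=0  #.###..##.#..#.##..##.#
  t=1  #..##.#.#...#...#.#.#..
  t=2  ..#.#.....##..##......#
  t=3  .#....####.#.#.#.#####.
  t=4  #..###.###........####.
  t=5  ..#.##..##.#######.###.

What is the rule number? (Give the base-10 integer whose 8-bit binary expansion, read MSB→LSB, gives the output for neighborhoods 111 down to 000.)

  [7] ### => #  t=0,i=3
  [6] ##. => #  t=0,i=0
  [5] #.# => .  t=0,i=1
  [4] #.. => .  t=0,i=5
  [3] .## => .  t=0,i=2
  [2] .#. => .  t=0,i=10
  [1] ..# => #  t=0,i=6
  [0] ... => #  t=1,i=10
  bits 11000011 = 195

195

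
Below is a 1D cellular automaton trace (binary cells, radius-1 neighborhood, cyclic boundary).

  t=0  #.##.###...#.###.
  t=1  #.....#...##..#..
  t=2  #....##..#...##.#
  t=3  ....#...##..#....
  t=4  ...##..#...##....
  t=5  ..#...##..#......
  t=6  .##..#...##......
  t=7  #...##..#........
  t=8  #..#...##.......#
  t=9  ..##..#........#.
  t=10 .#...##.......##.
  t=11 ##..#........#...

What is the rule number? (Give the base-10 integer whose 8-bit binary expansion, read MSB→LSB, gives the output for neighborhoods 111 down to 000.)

134

  ### -> #   bit 7 = 1  t=0,i=6
  ##. -> .   bit 6 = 0  t=0,i=3
  #.# -> .   bit 5 = 0  t=0,i=1
  #.. -> .   bit 4 = 0  t=0,i=8
  .## -> .   bit 3 = 0  t=0,i=2
  .#. -> #   bit 2 = 1  t=0,i=0
  ..# -> #   bit 1 = 1  t=0,i=10
  ... -> .   bit 0 = 0  t=0,i=9
  bits 10000110 = 134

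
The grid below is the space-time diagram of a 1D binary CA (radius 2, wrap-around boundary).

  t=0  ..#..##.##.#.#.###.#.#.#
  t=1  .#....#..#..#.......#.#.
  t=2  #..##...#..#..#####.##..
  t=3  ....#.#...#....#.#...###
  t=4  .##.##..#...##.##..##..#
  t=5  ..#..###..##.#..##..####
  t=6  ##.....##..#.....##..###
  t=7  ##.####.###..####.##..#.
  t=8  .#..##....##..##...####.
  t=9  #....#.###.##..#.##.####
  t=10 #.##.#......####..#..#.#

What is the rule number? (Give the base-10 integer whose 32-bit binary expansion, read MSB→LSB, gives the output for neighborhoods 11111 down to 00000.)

  #####|.  b31=0 t=2,i=16
  ####.|#  b30=1 t=2,i=17
  ###.#|.  b29=0 t=0,i=17
  ###..|#  b28=1 t=3,i=23
  ##.##|.  b27=0 t=0,i=7
  ##.#.|.  b26=0 t=0,i=10
  ##..#|#  b25=1 t=2,i=22
  ##...|.  b24=0 t=2,i=5
  #.###|.  b23=0 t=0,i=15
  #.##.|.  b22=0 t=0,i=8
  #.#.#|.  b21=0 t=0,i=11
  #.#..|.  b20=0 t=0,i=23
  #..##|.  b19=0 t=0,i=4
  #..#.|#  b18=1 t=0,i=1
  #...#|#  b17=1 t=2,i=6
  #....|#  b16=1 t=1,i=3
  .####|#  b15=1 t=2,i=15
  .###.|.  b14=0 t=0,i=16
  .##.#|#  b13=1 t=0,i=6
  .##..|#  b12=1 t=2,i=4
  .#.##|.  b11=0 t=0,i=14
  .#.#.|#  b10=1 t=0,i=12
  .#..#|.  b9=0 t=0,i=0
  .#...|.  b8=0 t=1,i=2
  ..###|.  b7=0 t=2,i=14
  ..##.|.  b6=0 t=0,i=5
  ..#.#|#  b5=1 t=1,i=20
  ..#..|.  b4=0 t=0,i=2
  ...##|#  b3=1 t=3,i=20
  ...#.|.  b2=0 t=1,i=5
  ....#|#  b1=1 t=1,i=4
  .....|#  b0=1 t=1,i=15
  bits 01010010000001111011010000101011 = 1376236587

1376236587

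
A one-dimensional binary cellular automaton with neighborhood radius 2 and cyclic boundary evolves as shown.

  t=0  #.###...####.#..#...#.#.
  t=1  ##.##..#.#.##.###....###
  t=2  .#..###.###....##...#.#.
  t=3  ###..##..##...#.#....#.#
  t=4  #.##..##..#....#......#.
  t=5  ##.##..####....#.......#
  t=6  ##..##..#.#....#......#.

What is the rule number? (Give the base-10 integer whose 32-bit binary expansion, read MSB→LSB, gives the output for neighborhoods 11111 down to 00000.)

908385816

  nb #####: next=.  (t=1,i=23, bit31=0)
  nb ####.: next=.  (t=0,i=10, bit30=0)
  nb ###.#: next=#  (t=0,i=11, bit29=1)
  nb ###..: next=#  (t=0,i=4, bit28=1)
  nb ##.##: next=.  (t=1,i=2, bit27=0)
  nb ##.#.: next=#  (t=0,i=12, bit26=1)
  nb ##..#: next=#  (t=1,i=5, bit25=1)
  nb ##...: next=.  (t=0,i=5, bit24=0)
  nb #.###: next=.  (t=0,i=2, bit23=0)
  nb #.##.: next=.  (t=1,i=3, bit22=0)
  nb #.#.#: next=#  (t=0,i=0, bit21=1)
  nb #.#..: next=.  (t=0,i=13, bit20=0)
  nb #..##: next=.  (t=2,i=3, bit19=0)
  nb #..#.: next=#  (t=0,i=15, bit18=1)
  nb #...#: next=.  (t=0,i=6, bit17=0)
  nb #....: next=.  (t=1,i=18, bit16=0)
  nb .####: next=#  (t=0,i=9, bit15=1)
  nb .###.: next=#  (t=0,i=3, bit14=1)
  nb .##.#: next=.  (t=1,i=12, bit13=0)
  nb .##..: next=#  (t=1,i=4, bit12=1)
  nb .#.##: next=#  (t=0,i=1, bit11=1)
  nb .#.#.: next=#  (t=0,i=21, bit10=1)
  nb .#..#: next=#  (t=0,i=14, bit9=1)
  nb .#...: next=.  (t=0,i=17, bit8=0)
  nb ..###: next=.  (t=0,i=8, bit7=0)
  nb ..##.: next=.  (t=2,i=15, bit6=0)
  nb ..#.#: next=.  (t=0,i=20, bit5=0)
  nb ..#..: next=#  (t=0,i=16, bit4=1)
  nb ...##: next=#  (t=0,i=7, bit3=1)
  nb ...#.: next=.  (t=0,i=19, bit2=0)
  nb ....#: next=.  (t=1,i=19, bit1=0)
  nb .....: next=.  (t=4,i=18, bit0=0)
  bits 00110110001001001101111000011000 = 908385816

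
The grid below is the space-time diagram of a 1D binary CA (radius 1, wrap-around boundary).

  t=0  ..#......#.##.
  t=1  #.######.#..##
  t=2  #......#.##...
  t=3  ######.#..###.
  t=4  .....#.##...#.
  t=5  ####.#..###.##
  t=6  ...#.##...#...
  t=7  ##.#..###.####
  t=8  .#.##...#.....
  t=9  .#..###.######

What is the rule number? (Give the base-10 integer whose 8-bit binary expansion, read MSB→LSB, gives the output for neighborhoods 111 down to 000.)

85

  nb ###: next=.  (t=1,i=3, bit7=0)
  nb ##.: next=#  (t=0,i=12, bit6=1)
  nb #.#: next=.  (t=0,i=10, bit5=0)
  nb #..: next=#  (t=0,i=3, bit4=1)
  nb .##: next=.  (t=0,i=11, bit3=0)
  nb .#.: next=#  (t=0,i=2, bit2=1)
  nb ..#: next=.  (t=0,i=1, bit1=0)
  nb ...: next=#  (t=0,i=0, bit0=1)
  bits 01010101 = 85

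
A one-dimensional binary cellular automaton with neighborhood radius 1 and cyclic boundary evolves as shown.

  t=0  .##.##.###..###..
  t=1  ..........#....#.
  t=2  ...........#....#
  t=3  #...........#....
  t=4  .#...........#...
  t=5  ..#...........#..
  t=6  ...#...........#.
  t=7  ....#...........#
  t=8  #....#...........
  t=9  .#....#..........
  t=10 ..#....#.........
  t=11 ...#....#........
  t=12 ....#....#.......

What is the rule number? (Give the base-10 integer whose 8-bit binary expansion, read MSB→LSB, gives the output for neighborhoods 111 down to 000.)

16

  [7] ### => .  t=0,i=8
  [6] ##. => .  t=0,i=2
  [5] #.# => .  t=0,i=3
  [4] #.. => #  t=0,i=10
  [3] .## => .  t=0,i=1
  [2] .#. => .  t=1,i=10
  [1] ..# => .  t=0,i=0
  [0] ... => .  t=0,i=16
  bits 00010000 = 16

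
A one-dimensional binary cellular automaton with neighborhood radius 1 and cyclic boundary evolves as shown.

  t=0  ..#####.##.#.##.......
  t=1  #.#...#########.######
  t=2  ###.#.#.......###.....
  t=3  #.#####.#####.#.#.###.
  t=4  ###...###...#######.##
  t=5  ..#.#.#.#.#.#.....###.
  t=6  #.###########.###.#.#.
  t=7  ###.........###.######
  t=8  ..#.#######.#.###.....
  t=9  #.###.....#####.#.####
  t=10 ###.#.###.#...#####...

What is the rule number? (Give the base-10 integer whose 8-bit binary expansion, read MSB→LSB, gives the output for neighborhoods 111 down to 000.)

  [7] ### => .  t=0,i=3
  [6] ##. => #  t=0,i=6
  [5] #.# => #  t=0,i=7
  [4] #.. => .  t=0,i=15
  [3] .## => #  t=0,i=2
  [2] .#. => #  t=0,i=11
  [1] ..# => .  t=0,i=1
  [0] ... => #  t=0,i=0
  bits 01101101 = 109

109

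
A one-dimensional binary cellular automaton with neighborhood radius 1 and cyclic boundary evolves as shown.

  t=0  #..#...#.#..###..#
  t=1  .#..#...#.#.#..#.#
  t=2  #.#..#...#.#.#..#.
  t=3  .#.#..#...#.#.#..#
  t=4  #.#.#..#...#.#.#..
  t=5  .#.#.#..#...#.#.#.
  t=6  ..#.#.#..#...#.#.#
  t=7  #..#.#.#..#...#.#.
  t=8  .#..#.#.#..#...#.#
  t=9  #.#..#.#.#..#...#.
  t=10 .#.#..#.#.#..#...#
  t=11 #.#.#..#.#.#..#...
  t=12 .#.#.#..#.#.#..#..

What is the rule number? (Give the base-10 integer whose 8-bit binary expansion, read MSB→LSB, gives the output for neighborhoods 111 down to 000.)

56

  [7] ### => .  t=0,i=13
  [6] ##. => .  t=0,i=0
  [5] #.# => #  t=0,i=8
  [4] #.. => #  t=0,i=1
  [3] .## => #  t=0,i=12
  [2] .#. => .  t=0,i=3
  [1] ..# => .  t=0,i=2
  [0] ... => .  t=0,i=5
  bits 00111000 = 56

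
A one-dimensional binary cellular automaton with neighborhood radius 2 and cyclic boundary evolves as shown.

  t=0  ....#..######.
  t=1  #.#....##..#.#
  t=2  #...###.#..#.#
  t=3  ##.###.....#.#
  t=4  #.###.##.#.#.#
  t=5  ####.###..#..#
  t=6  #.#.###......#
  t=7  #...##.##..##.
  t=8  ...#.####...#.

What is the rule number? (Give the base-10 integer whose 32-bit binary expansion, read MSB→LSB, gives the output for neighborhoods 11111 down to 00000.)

  ##### -> .   bit 31 = 0  t=0,i=9
  ####. -> #   bit 30 = 1  t=0,i=11
  ###.# -> .   bit 29 = 0  t=2,i=6
  ###.. -> .   bit 28 = 0  t=0,i=12
  ##.## -> #   bit 27 = 1  t=3,i=2
  ##.#. -> .   bit 26 = 0  t=1,i=1
  ##..# -> .   bit 25 = 0  t=1,i=9
  ##... -> #   bit 24 = 1  t=0,i=13
  #.### -> #   bit 23 = 1  t=3,i=3
  #.##. -> #   bit 22 = 1  t=1,i=13
  #.#.# -> .   bit 21 = 0  t=4,i=9
  #.#.. -> .   bit 20 = 0  t=1,i=2
  #..## -> .   bit 19 = 0  t=0,i=6
  #..#. -> .   bit 18 = 0  t=1,i=10
  #...# -> .   bit 17 = 0  t=2,i=2
  #.... -> #   bit 16 = 1  t=0,i=0
  .#### -> #   bit 15 = 1  t=0,i=8
  .###. -> #   bit 14 = 1  t=2,i=5
  .##.# -> #   bit 13 = 1  t=1,i=0
  .##.. -> #   bit 12 = 1  t=1,i=8
  .#.## -> .   bit 11 = 0  t=1,i=12
  .#.#. -> #   bit 10 = 1  t=4,i=10
  .#..# -> .   bit 9 = 0  t=0,i=5
  .#... -> .   bit 8 = 0  t=1,i=3
  ..### -> #   bit 7 = 1  t=0,i=7
  ..##. -> .   bit 6 = 0  t=1,i=7
  ..#.# -> #   bit 5 = 1  t=1,i=11
  ..#.. -> .   bit 4 = 0  t=0,i=4
  ...## -> #   bit 3 = 1  t=1,i=6
  ...#. -> .   bit 2 = 0  t=0,i=3
  ....# -> #   bit 1 = 1  t=0,i=2
  ..... -> .   bit 0 = 0  t=0,i=1
  bits 01001001110000011111010010101010 = 1237447850

1237447850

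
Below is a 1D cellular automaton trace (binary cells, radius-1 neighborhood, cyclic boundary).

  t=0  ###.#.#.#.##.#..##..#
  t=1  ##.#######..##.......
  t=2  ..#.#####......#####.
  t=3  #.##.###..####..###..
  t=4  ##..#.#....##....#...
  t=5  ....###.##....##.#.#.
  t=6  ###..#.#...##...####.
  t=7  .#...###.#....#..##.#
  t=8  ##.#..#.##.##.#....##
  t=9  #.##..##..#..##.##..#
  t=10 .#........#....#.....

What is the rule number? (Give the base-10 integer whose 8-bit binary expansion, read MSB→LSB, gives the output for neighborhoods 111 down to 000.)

  ###|#  b7=1 t=0,i=0
  ##.|.  b6=0 t=0,i=2
  #.#|#  b5=1 t=0,i=3
  #..|.  b4=0 t=0,i=14
  .##|.  b3=0 t=0,i=10
  .#.|#  b2=1 t=0,i=4
  ..#|.  b1=0 t=0,i=15
  ...|#  b0=1 t=1,i=15
  bits 10100101 = 165

165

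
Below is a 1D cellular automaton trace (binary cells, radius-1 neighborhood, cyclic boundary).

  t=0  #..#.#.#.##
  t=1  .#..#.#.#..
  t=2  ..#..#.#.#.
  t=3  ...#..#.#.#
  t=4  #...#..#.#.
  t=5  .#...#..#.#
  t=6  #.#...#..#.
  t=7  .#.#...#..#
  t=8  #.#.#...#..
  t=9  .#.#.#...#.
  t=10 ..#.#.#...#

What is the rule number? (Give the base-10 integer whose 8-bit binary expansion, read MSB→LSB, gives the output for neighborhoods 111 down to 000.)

  nb ###: next=.  (t=0,i=10, bit7=0)
  nb ##.: next=.  (t=0,i=0, bit6=0)
  nb #.#: next=#  (t=0,i=4, bit5=1)
  nb #..: next=#  (t=0,i=1, bit4=1)
  nb .##: next=.  (t=0,i=9, bit3=0)
  nb .#.: next=.  (t=0,i=3, bit2=0)
  nb ..#: next=.  (t=0,i=2, bit1=0)
  nb ...: next=.  (t=1,i=10, bit0=0)
  bits 00110000 = 48

48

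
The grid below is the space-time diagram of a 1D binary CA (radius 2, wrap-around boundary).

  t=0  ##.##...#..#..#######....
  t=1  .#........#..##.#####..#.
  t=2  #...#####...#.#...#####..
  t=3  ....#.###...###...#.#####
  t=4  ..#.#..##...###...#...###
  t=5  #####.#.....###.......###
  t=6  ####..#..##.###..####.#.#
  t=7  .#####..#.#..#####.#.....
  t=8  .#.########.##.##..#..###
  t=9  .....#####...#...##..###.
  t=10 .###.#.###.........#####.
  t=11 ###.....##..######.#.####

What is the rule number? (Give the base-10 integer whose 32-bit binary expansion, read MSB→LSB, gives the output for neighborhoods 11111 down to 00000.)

  nb #####: next=#  (t=0,i=16, bit31=1)
  nb ####.: next=#  (t=0,i=19, bit30=1)
  nb ###.#: next=.  (t=5,i=4, bit29=0)
  nb ###..: next=#  (t=0,i=20, bit28=1)
  nb ##.##: next=.  (t=0,i=2, bit27=0)
  nb ##.#.: next=.  (t=5,i=5, bit26=0)
  nb ##..#: next=#  (t=1,i=21, bit25=1)
  nb ##...: next=.  (t=0,i=5, bit24=0)
  nb #.###: next=.  (t=1,i=16, bit23=0)
  nb #.##.: next=.  (t=0,i=3, bit22=0)
  nb #.#.#: next=.  (t=6,i=22, bit21=0)
  nb #.#..: next=#  (t=2,i=14, bit20=1)
  nb #..##: next=#  (t=0,i=13, bit19=1)
  nb #..#.: next=#  (t=0,i=10, bit18=1)
  nb #...#: next=.  (t=0,i=6, bit17=0)
  nb #....: next=.  (t=0,i=22, bit16=0)
  nb .####: next=.  (t=0,i=15, bit15=0)
  nb .###.: next=#  (t=3,i=7, bit14=1)
  nb .##.#: next=#  (t=0,i=1, bit13=1)
  nb .##..: next=.  (t=0,i=4, bit12=0)
  nb .#.##: next=.  (t=3,i=5, bit11=0)
  nb .#.#.: next=#  (t=2,i=13, bit10=1)
  nb .#..#: next=.  (t=0,i=9, bit9=0)
  nb .#...: next=.  (t=1,i=2, bit8=0)
  nb ..###: next=#  (t=0,i=14, bit7=1)
  nb ..##.: next=.  (t=0,i=0, bit6=0)
  nb ..#.#: next=#  (t=2,i=12, bit5=1)
  nb ..#..: next=.  (t=0,i=8, bit4=0)
  nb ...##: next=.  (t=0,i=24, bit3=0)
  nb ...#.: next=.  (t=0,i=7, bit2=0)
  nb ....#: next=#  (t=0,i=23, bit1=1)
  nb .....: next=#  (t=1,i=4, bit0=1)
  bits 11010010000111000110010010100011 = 3525076131

3525076131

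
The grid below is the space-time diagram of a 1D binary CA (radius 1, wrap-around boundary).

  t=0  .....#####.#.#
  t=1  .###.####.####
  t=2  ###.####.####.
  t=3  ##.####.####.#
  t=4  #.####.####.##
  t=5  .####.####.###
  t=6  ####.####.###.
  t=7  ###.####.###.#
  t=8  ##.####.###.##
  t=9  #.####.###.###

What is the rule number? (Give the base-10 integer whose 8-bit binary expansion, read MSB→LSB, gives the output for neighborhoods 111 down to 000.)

  nb ###: next=#  (t=0,i=6, bit7=1)
  nb ##.: next=.  (t=0,i=9, bit6=0)
  nb #.#: next=#  (t=0,i=10, bit5=1)
  nb #..: next=.  (t=0,i=0, bit4=0)
  nb .##: next=#  (t=0,i=5, bit3=1)
  nb .#.: next=#  (t=0,i=11, bit2=1)
  nb ..#: next=.  (t=0,i=4, bit1=0)
  nb ...: next=#  (t=0,i=1, bit0=1)
  bits 10101101 = 173

173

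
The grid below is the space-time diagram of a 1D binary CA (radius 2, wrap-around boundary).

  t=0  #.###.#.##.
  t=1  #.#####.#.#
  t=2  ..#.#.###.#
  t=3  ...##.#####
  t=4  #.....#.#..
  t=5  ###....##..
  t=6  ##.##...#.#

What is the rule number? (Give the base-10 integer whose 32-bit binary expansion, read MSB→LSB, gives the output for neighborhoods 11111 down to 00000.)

2784581008

  [31] ##### => #  t=1,i=4
  [30] ####. => .  t=1,i=5
  [29] ###.# => #  t=0,i=4
  [28] ###.. => .  t=3,i=10
  [27] ##.## => .  t=1,i=1
  [26] ##.#. => #  t=0,i=5
  [25] ##..# => .  t=5,i=9
  [24] ##... => #  t=3,i=0
  [23] #.### => #  t=0,i=2
  [22] #.##. => #  t=0,i=8
  [21] #.#.# => #  t=0,i=0
  [20] #.#.. => #  t=2,i=10
  [19] #..## => #  t=5,i=10
  [18] #..#. => .  t=2,i=1
  [17] #...# => .  t=3,i=1
  [16] #.... => #  t=4,i=2
  [15] .#### => .  t=1,i=3
  [14] .###. => #  t=0,i=3
  [13] .##.# => .  t=0,i=9
  [12] .##.. => #  t=5,i=8
  [11] .#.## => .  t=0,i=1
  [10] .#.#. => #  t=2,i=3
  [9] .#..# => .  t=2,i=0
  [8] .#... => #  t=4,i=1
  [7] ..### => #  t=5,i=0
  [6] ..##. => .  t=3,i=3
  [5] ..#.# => .  t=2,i=2
  [4] ..#.. => #  t=4,i=0
  [3] ...## => .  t=3,i=2
  [2] ...#. => .  t=4,i=5
  [1] ....# => .  t=4,i=4
  [0] ..... => .  t=4,i=3
  bits 10100101111110010101010110010000 = 2784581008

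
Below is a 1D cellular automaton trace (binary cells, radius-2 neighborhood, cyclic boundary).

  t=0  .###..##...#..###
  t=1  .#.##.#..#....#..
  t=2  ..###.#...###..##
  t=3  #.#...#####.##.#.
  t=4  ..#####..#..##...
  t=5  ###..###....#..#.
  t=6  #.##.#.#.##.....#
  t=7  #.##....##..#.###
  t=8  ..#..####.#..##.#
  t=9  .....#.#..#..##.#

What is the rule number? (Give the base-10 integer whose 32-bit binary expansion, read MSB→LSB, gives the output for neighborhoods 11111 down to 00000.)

  ##### -> .   bit 31 = 0  t=3,i=8
  ####. -> #   bit 30 = 1  t=3,i=9
  ###.# -> .   bit 29 = 0  t=0,i=16
  ###.. -> #   bit 28 = 1  t=0,i=3
  ##.## -> .   bit 27 = 0  t=0,i=0
  ##.#. -> .   bit 26 = 0  t=1,i=5
  ##..# -> #   bit 25 = 1  t=0,i=4
  ##... -> .   bit 24 = 0  t=0,i=8
  #.### -> #   bit 23 = 1  t=0,i=1
  #.##. -> #   bit 22 = 1  t=1,i=3
  #.#.# -> .   bit 21 = 0  t=3,i=0
  #.#.. -> #   bit 20 = 1  t=1,i=6
  #..## -> .   bit 19 = 0  t=0,i=5
  #..#. -> .   bit 18 = 0  t=1,i=8
  #...# -> #   bit 17 = 1  t=0,i=9
  #.... -> #   bit 16 = 1  t=1,i=11
  .#### -> .   bit 15 = 0  t=3,i=7
  .###. -> .   bit 14 = 0  t=0,i=2
  .##.# -> #   bit 13 = 1  t=1,i=4
  .##.. -> .   bit 12 = 0  t=0,i=7
  .#.## -> #   bit 11 = 1  t=1,i=2
  .#.#. -> .   bit 10 = 0  t=3,i=1
  .#..# -> .   bit 9 = 0  t=0,i=12
  .#... -> #   bit 8 = 1  t=1,i=10
  ..### -> #   bit 7 = 1  t=0,i=14
  ..##. -> #   bit 6 = 1  t=0,i=6
  ..#.# -> .   bit 5 = 0  t=1,i=1
  ..#.. -> .   bit 4 = 0  t=0,i=11
  ...## -> #   bit 3 = 1  t=2,i=9
  ...#. -> .   bit 2 = 0  t=0,i=10
  ....# -> #   bit 1 = 1  t=1,i=12
  ..... -> .   bit 0 = 0  t=4,i=16
  bits 01010010110100110010100111001010 = 1389570506

1389570506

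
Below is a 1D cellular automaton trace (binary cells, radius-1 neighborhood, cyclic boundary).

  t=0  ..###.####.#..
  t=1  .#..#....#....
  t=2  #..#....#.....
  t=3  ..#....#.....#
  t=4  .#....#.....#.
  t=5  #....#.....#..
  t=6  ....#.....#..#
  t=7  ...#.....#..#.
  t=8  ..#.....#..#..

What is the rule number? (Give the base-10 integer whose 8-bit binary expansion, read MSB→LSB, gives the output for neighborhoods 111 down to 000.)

  ###|.  b7=0 t=0,i=3
  ##.|#  b6=1 t=0,i=4
  #.#|.  b5=0 t=0,i=5
  #..|.  b4=0 t=0,i=12
  .##|.  b3=0 t=0,i=2
  .#.|.  b2=0 t=0,i=11
  ..#|#  b1=1 t=0,i=1
  ...|.  b0=0 t=0,i=0
  bits 01000010 = 66

66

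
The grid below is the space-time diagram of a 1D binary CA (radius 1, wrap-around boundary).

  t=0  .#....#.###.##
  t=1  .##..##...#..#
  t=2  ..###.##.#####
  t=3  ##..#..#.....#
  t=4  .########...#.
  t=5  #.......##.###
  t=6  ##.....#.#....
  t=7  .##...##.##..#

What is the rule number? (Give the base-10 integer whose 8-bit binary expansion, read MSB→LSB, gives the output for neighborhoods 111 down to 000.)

86

  nb ###: next=.  (t=0,i=9, bit7=0)
  nb ##.: next=#  (t=0,i=10, bit6=1)
  nb #.#: next=.  (t=0,i=0, bit5=0)
  nb #..: next=#  (t=0,i=2, bit4=1)
  nb .##: next=.  (t=0,i=8, bit3=0)
  nb .#.: next=#  (t=0,i=1, bit2=1)
  nb ..#: next=#  (t=0,i=5, bit1=1)
  nb ...: next=.  (t=0,i=3, bit0=0)
  bits 01010110 = 86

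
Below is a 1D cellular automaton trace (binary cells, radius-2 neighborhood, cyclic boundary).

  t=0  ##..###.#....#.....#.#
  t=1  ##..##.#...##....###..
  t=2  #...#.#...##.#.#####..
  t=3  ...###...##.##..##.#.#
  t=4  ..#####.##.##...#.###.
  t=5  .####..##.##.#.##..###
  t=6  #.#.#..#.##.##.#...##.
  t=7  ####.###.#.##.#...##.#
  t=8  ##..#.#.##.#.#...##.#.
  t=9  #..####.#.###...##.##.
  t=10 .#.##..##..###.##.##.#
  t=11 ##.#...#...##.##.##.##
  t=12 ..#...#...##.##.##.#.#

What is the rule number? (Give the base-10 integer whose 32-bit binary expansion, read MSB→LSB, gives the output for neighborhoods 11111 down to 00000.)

  ##### -> #   bit 31 = 1  t=2,i=17
  ####. -> .   bit 30 = 0  t=2,i=18
  ###.# -> .   bit 29 = 0  t=0,i=6
  ###.. -> #   bit 28 = 1  t=0,i=1
  ##.## -> #   bit 27 = 1  t=3,i=11
  ##.#. -> #   bit 26 = 1  t=0,i=7
  ##..# -> .   bit 25 = 0  t=0,i=2
  ##... -> #   bit 24 = 1  t=1,i=13
  #.### -> .   bit 23 = 0  t=0,i=21
  #.##. -> #   bit 22 = 1  t=3,i=12
  #.#.# -> #   bit 21 = 1  t=2,i=13
  #.#.. -> .   bit 20 = 0  t=0,i=8
  #..## -> .   bit 19 = 0  t=0,i=3
  #..#. -> #   bit 18 = 1  t=2,i=21
  #...# -> .   bit 17 = 0  t=1,i=9
  #.... -> .   bit 16 = 0  t=0,i=10
  .#### -> #   bit 15 = 1  t=2,i=16
  .###. -> #   bit 14 = 1  t=0,i=0
  .##.# -> .   bit 13 = 0  t=1,i=5
  .##.. -> .   bit 12 = 0  t=1,i=1
  .#.## -> .   bit 11 = 0  t=0,i=20
  .#.#. -> #   bit 10 = 1  t=2,i=5
  .#..# -> #   bit 9 = 1  t=6,i=5
  .#... -> .   bit 8 = 0  t=0,i=9
  ..### -> #   bit 7 = 1  t=0,i=4
  ..##. -> #   bit 6 = 1  t=1,i=0
  ..#.# -> #   bit 5 = 1  t=0,i=19
  ..#.. -> .   bit 4 = 0  t=0,i=13
  ...## -> #   bit 3 = 1  t=1,i=10
  ...#. -> #   bit 2 = 1  t=0,i=12
  ....# -> #   bit 1 = 1  t=0,i=11
  ..... -> .   bit 0 = 0  t=0,i=16
  bits 10011101011001001100011011101110 = 2640627438

2640627438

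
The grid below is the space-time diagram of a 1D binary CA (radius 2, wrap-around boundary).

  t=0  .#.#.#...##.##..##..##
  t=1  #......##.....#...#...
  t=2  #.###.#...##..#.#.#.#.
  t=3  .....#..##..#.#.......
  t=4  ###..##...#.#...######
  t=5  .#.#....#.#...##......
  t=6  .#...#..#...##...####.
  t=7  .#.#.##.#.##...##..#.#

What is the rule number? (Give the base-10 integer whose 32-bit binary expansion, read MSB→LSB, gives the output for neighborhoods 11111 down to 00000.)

  nb #####: next=.  (t=4,i=0, bit31=0)
  nb ####.: next=#  (t=4,i=1, bit30=1)
  nb ###.#: next=.  (t=2,i=4, bit29=0)
  nb ###..: next=.  (t=4,i=2, bit28=0)
  nb ##.##: next=.  (t=0,i=11, bit27=0)
  nb ##.#.: next=#  (t=0,i=0, bit26=1)
  nb ##..#: next=#  (t=0,i=14, bit25=1)
  nb ##...: next=.  (t=1,i=9, bit24=0)
  nb #.###: next=.  (t=2,i=2, bit23=0)
  nb #.##.: next=.  (t=0,i=12, bit22=0)
  nb #.#.#: next=.  (t=0,i=1, bit21=0)
  nb #.#..: next=.  (t=0,i=5, bit20=0)
  nb #..##: next=.  (t=0,i=15, bit19=0)
  nb #..#.: next=.  (t=2,i=13, bit18=0)
  nb #...#: next=#  (t=0,i=7, bit17=1)
  nb #....: next=#  (t=1,i=2, bit16=1)
  nb .####: next=.  (t=4,i=17, bit15=0)
  nb .###.: next=.  (t=2,i=3, bit14=0)
  nb .##.#: next=.  (t=0,i=10, bit13=0)
  nb .##..: next=.  (t=0,i=13, bit12=0)
  nb .#.##: next=.  (t=2,i=1, bit11=0)
  nb .#.#.: next=.  (t=0,i=2, bit10=0)
  nb .#..#: next=#  (t=3,i=6, bit9=1)
  nb .#...: next=.  (t=0,i=6, bit8=0)
  nb ..###: next=.  (t=4,i=16, bit7=0)
  nb ..##.: next=.  (t=0,i=9, bit6=0)
  nb ..#.#: next=#  (t=2,i=14, bit5=1)
  nb ..#..: next=#  (t=1,i=0, bit4=1)
  nb ...##: next=#  (t=0,i=8, bit3=1)
  nb ...#.: next=.  (t=1,i=13, bit2=0)
  nb ....#: next=.  (t=1,i=5, bit1=0)
  nb .....: next=#  (t=1,i=3, bit0=1)
  bits 01000110000000110000001000111001 = 1174602297

1174602297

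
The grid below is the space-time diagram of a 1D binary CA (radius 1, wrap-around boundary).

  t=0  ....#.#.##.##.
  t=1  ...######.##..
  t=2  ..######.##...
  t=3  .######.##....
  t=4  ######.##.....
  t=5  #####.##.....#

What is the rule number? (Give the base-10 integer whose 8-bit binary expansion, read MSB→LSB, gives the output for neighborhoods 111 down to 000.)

174

  [7] ### => #  t=1,i=4
  [6] ##. => .  t=0,i=9
  [5] #.# => #  t=0,i=5
  [4] #.. => .  t=0,i=13
  [3] .## => #  t=0,i=8
  [2] .#. => #  t=0,i=4
  [1] ..# => #  t=0,i=3
  [0] ... => .  t=0,i=0
  bits 10101110 = 174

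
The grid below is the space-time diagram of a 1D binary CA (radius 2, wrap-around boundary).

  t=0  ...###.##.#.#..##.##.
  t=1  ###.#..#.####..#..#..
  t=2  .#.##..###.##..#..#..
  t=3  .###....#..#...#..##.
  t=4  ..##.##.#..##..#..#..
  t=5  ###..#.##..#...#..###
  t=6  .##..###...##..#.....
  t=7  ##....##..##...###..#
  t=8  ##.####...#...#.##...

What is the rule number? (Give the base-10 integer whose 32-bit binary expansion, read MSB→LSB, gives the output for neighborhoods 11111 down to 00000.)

  [31] ##### => .  t=5,i=0
  [30] ####. => #  t=1,i=11
  [29] ###.# => .  t=0,i=5
  [28] ###.. => #  t=1,i=12
  [27] ##.## => .  t=0,i=6
  [26] ##.#. => #  t=0,i=9
  [25] ##..# => .  t=1,i=13
  [24] ##... => .  t=0,i=20
  [23] #.### => #  t=1,i=9
  [22] #.##. => #  t=0,i=7
  [21] #.#.# => #  t=0,i=10
  [20] #.#.. => #  t=0,i=12
  [19] #..## => .  t=0,i=14
  [18] #..#. => .  t=1,i=6
  [17] #...# => .  t=2,i=20
  [16] #.... => #  t=0,i=0
  [15] .#### => .  t=1,i=10
  [14] .###. => #  t=0,i=4
  [13] .##.# => .  t=0,i=8
  [12] .##.. => .  t=0,i=19
  [11] .#.## => #  t=1,i=8
  [10] .#.#. => #  t=0,i=11
  [9] .#..# => .  t=0,i=13
  [8] .#... => #  t=2,i=19
  [7] ..### => .  t=0,i=3
  [6] ..##. => #  t=0,i=15
  [5] ..#.# => #  t=1,i=7
  [4] ..#.. => #  t=1,i=15
  [3] ...## => #  t=0,i=2
  [2] ...#. => .  t=2,i=0
  [1] ....# => #  t=0,i=1
  [0] ..... => .  t=6,i=18
  bits 01010100111100010100110101111010 = 1425100154

1425100154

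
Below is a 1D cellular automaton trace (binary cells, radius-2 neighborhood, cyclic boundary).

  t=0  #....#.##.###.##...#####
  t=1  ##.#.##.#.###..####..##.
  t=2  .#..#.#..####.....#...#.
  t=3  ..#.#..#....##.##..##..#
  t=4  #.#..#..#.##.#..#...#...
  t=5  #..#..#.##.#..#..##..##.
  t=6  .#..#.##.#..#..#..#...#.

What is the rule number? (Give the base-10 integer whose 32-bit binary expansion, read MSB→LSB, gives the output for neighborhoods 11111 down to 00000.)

  nb #####: next=#  (t=0,i=21, bit31=1)
  nb ####.: next=.  (t=0,i=23, bit30=0)
  nb ###.#: next=#  (t=0,i=12, bit29=1)
  nb ###..: next=#  (t=0,i=0, bit28=1)
  nb ##.##: next=.  (t=0,i=9, bit27=0)
  nb ##.#.: next=.  (t=1,i=2, bit26=0)
  nb ##..#: next=.  (t=1,i=13, bit25=0)
  nb ##...: next=#  (t=0,i=1, bit24=1)
  nb #.###: next=#  (t=0,i=10, bit23=1)
  nb #.##.: next=.  (t=0,i=7, bit22=0)
  nb #.#.#: next=.  (t=1,i=3, bit21=0)
  nb #.#..: next=.  (t=2,i=6, bit20=0)
  nb #..##: next=.  (t=1,i=14, bit19=0)
  nb #..#.: next=.  (t=2,i=0, bit18=0)
  nb #...#: next=#  (t=0,i=17, bit17=1)
  nb #....: next=.  (t=0,i=2, bit16=0)
  nb .####: next=.  (t=0,i=20, bit15=0)
  nb .###.: next=#  (t=0,i=11, bit14=1)
  nb .##.#: next=#  (t=0,i=8, bit13=1)
  nb .##..: next=#  (t=0,i=15, bit12=1)
  nb .#.##: next=#  (t=0,i=6, bit11=1)
  nb .#.#.: next=.  (t=2,i=5, bit10=0)
  nb .#..#: next=#  (t=2,i=2, bit9=1)
  nb .#...: next=#  (t=2,i=19, bit8=1)
  nb ..###: next=.  (t=0,i=19, bit7=0)
  nb ..##.: next=.  (t=1,i=21, bit6=0)
  nb ..#.#: next=#  (t=0,i=5, bit5=1)
  nb ..#..: next=.  (t=2,i=1, bit4=0)
  nb ...##: next=#  (t=0,i=18, bit3=1)
  nb ...#.: next=.  (t=0,i=4, bit2=0)
  nb ....#: next=#  (t=0,i=3, bit1=1)
  nb .....: next=#  (t=2,i=15, bit0=1)
  bits 10110001100000100111101100101011 = 2978118443

2978118443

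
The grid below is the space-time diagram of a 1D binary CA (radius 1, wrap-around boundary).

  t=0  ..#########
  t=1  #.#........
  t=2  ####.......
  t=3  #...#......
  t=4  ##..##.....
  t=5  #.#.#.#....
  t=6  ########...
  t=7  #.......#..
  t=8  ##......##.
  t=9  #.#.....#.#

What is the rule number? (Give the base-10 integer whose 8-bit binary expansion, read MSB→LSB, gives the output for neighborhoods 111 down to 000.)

  ###|.  b7=0 t=0,i=3
  ##.|.  b6=0 t=0,i=10
  #.#|#  b5=1 t=1,i=1
  #..|#  b4=1 t=0,i=0
  .##|#  b3=1 t=0,i=2
  .#.|#  b2=1 t=1,i=0
  ..#|.  b1=0 t=0,i=1
  ...|.  b0=0 t=1,i=4
  bits 00111100 = 60

60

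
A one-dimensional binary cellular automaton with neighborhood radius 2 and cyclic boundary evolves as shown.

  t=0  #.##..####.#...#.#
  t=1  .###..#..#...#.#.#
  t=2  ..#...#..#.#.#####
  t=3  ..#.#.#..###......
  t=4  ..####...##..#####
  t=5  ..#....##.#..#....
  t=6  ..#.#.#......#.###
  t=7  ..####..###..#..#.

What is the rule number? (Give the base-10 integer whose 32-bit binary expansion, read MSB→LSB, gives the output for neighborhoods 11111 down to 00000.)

  nb #####: next=.  (t=2,i=15, bit31=0)
  nb ####.: next=.  (t=0,i=8, bit30=0)
  nb ###.#: next=#  (t=0,i=9, bit29=1)
  nb ###..: next=.  (t=1,i=3, bit28=0)
  nb ##.##: next=#  (t=0,i=1, bit27=1)
  nb ##.#.: next=.  (t=0,i=10, bit26=0)
  nb ##..#: next=.  (t=0,i=4, bit25=0)
  nb ##...: next=.  (t=3,i=12, bit24=0)
  nb #.###: next=.  (t=1,i=1, bit23=0)
  nb #.##.: next=#  (t=0,i=2, bit22=1)
  nb #.#.#: next=#  (t=1,i=15, bit21=1)
  nb #.#..: next=.  (t=0,i=11, bit20=0)
  nb #..##: next=.  (t=0,i=5, bit19=0)
  nb #..#.: next=.  (t=1,i=5, bit18=0)
  nb #...#: next=#  (t=0,i=13, bit17=1)
  nb #....: next=#  (t=3,i=13, bit16=1)
  nb .####: next=.  (t=0,i=7, bit15=0)
  nb .###.: next=#  (t=1,i=2, bit14=1)
  nb .##.#: next=.  (t=0,i=0, bit13=0)
  nb .##..: next=#  (t=0,i=3, bit12=1)
  nb .#.##: next=.  (t=0,i=16, bit11=0)
  nb .#.#.: next=#  (t=1,i=14, bit10=1)
  nb .#..#: next=.  (t=1,i=7, bit9=0)
  nb .#...: next=.  (t=0,i=12, bit8=0)
  nb ..###: next=#  (t=0,i=6, bit7=1)
  nb ..##.: next=.  (t=4,i=9, bit6=0)
  nb ..#.#: next=#  (t=0,i=15, bit5=1)
  nb ..#..: next=#  (t=1,i=6, bit4=1)
  nb ...##: next=#  (t=4,i=8, bit3=1)
  nb ...#.: next=.  (t=0,i=14, bit2=0)
  nb ....#: next=.  (t=3,i=0, bit1=0)
  nb .....: next=#  (t=3,i=14, bit0=1)
  bits 00101000011000110101010010111001 = 677598393

677598393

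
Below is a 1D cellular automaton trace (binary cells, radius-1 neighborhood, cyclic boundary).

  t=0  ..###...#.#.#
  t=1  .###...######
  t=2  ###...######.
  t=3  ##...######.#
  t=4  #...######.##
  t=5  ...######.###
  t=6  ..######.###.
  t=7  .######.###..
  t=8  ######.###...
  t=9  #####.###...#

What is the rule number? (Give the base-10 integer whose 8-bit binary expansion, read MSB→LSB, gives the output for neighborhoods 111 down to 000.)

  ### -> #   bit 7 = 1  t=0,i=3
  ##. -> .   bit 6 = 0  t=0,i=4
  #.# -> #   bit 5 = 1  t=0,i=9
  #.. -> .   bit 4 = 0  t=0,i=0
  .## -> #   bit 3 = 1  t=0,i=2
  .#. -> #   bit 2 = 1  t=0,i=8
  ..# -> #   bit 1 = 1  t=0,i=1
  ... -> .   bit 0 = 0  t=0,i=6
  bits 10101110 = 174

174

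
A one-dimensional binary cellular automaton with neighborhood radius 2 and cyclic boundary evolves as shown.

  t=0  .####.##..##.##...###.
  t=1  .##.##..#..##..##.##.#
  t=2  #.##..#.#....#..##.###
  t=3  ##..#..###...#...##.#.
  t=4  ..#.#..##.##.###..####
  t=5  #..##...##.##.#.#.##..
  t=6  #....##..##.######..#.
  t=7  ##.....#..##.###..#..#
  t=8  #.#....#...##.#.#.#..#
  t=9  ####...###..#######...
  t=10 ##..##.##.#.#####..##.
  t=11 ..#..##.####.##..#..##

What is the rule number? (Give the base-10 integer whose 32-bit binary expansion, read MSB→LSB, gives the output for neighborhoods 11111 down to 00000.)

  #####|#  b31=1 t=6,i=14
  ####.|.  b30=0 t=0,i=3
  ###.#|#  b29=1 t=0,i=4
  ###..|.  b28=0 t=0,i=20
  ##.##|#  b27=1 t=0,i=5
  ##.#.|#  b26=1 t=1,i=20
  ##..#|#  b25=1 t=0,i=8
  ##...|#  b24=1 t=0,i=15
  #.###|.  b23=0 t=2,i=19
  #.##.|.  b22=0 t=0,i=6
  #.#.#|#  b21=1 t=1,i=21
  #.#..|#  b20=1 t=2,i=8
  #..##|.  b19=0 t=0,i=0
  #..#.|.  b18=0 t=1,i=7
  #...#|#  b17=1 t=0,i=16
  #....|.  b16=0 t=2,i=10
  .####|#  b15=1 t=0,i=2
  .###.|#  b14=1 t=0,i=19
  .##.#|#  b13=1 t=0,i=11
  .##..|.  b12=0 t=0,i=7
  .#.##|#  b11=1 t=1,i=0
  .#.#.|#  b10=1 t=2,i=7
  .#..#|.  b9=0 t=1,i=9
  .#...|#  b8=1 t=2,i=9
  ..###|#  b7=1 t=0,i=1
  ..##.|.  b6=0 t=0,i=10
  ..#.#|.  b5=0 t=2,i=6
  ..#..|#  b4=1 t=1,i=8
  ...##|.  b3=0 t=0,i=17
  ...#.|.  b2=0 t=2,i=12
  ....#|.  b1=0 t=2,i=11
  .....|.  b0=0 t=7,i=4
  bits 10101111001100101110110110010000 = 2939350416

2939350416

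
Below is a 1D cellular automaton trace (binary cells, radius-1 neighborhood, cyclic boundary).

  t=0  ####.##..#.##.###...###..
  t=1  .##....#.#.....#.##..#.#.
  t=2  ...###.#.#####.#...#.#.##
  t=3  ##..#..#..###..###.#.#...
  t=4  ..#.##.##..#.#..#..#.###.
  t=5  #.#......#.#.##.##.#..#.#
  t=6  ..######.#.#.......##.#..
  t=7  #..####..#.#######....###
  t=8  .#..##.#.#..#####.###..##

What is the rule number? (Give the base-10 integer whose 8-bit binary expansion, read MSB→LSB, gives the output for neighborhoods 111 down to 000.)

  ###|#  b7=1 t=0,i=1
  ##.|.  b6=0 t=0,i=3
  #.#|.  b5=0 t=0,i=4
  #..|#  b4=1 t=0,i=7
  .##|.  b3=0 t=0,i=0
  .#.|#  b2=1 t=0,i=9
  ..#|.  b1=0 t=0,i=8
  ...|#  b0=1 t=0,i=18
  bits 10010101 = 149

149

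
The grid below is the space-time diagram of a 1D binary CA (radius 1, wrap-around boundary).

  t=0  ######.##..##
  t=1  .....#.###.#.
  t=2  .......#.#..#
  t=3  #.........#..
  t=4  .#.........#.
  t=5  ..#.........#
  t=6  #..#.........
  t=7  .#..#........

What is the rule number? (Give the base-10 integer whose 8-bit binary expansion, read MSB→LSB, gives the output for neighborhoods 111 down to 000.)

88

  ###|.  b7=0 t=0,i=0
  ##.|#  b6=1 t=0,i=5
  #.#|.  b5=0 t=0,i=6
  #..|#  b4=1 t=0,i=9
  .##|#  b3=1 t=0,i=7
  .#.|.  b2=0 t=1,i=5
  ..#|.  b1=0 t=0,i=10
  ...|.  b0=0 t=1,i=0
  bits 01011000 = 88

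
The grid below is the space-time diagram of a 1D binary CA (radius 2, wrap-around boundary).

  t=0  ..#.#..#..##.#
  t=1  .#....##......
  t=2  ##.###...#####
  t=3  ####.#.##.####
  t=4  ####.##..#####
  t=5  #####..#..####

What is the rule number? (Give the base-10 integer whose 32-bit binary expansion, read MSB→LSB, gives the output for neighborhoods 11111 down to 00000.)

  #####|#  b31=1 t=2,i=11
  ####.|#  b30=1 t=2,i=0
  ###.#|#  b29=1 t=2,i=1
  ###..|#  b28=1 t=2,i=5
  ##.##|#  b27=1 t=2,i=2
  ##.#.|.  b26=0 t=0,i=12
  ##..#|#  b25=1 t=4,i=7
  ##...|.  b24=0 t=1,i=8
  #.###|#  b23=1 t=2,i=3
  #.##.|.  b22=0 t=3,i=7
  #.#.#|#  b21=1 t=3,i=5
  #.#..|.  b20=0 t=0,i=4
  #..##|.  b19=0 t=0,i=9
  #..#.|#  b18=1 t=0,i=1
  #...#|#  b17=1 t=2,i=7
  #....|#  b16=1 t=1,i=3
  .####|#  b15=1 t=2,i=10
  .###.|.  b14=0 t=2,i=4
  .##.#|.  b13=0 t=0,i=11
  .##..|.  b12=0 t=1,i=7
  .#.##|#  b11=1 t=3,i=6
  .#.#.|.  b10=0 t=0,i=3
  .#..#|.  b9=0 t=0,i=0
  .#...|.  b8=0 t=1,i=2
  ..###|.  b7=0 t=2,i=9
  ..##.|.  b6=0 t=0,i=10
  ..#.#|.  b5=0 t=0,i=2
  ..#..|#  b4=1 t=0,i=7
  ...##|#  b3=1 t=1,i=5
  ...#.|#  b2=1 t=1,i=0
  ....#|#  b1=1 t=1,i=4
  .....|#  b0=1 t=1,i=10
  bits 11111010101001111000100000011111 = 4205283359

4205283359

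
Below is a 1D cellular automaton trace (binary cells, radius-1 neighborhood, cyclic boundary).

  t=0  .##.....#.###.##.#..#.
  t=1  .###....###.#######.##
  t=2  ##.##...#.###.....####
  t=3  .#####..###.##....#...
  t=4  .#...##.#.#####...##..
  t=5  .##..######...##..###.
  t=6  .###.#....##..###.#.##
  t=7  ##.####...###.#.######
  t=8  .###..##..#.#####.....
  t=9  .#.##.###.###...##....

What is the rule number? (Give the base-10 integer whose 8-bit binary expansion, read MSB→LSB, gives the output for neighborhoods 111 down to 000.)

  ###|.  b7=0 t=0,i=11
  ##.|#  b6=1 t=0,i=2
  #.#|#  b5=1 t=0,i=9
  #..|#  b4=1 t=0,i=3
  .##|#  b3=1 t=0,i=1
  .#.|#  b2=1 t=0,i=8
  ..#|.  b1=0 t=0,i=0
  ...|.  b0=0 t=0,i=4
  bits 01111100 = 124

124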